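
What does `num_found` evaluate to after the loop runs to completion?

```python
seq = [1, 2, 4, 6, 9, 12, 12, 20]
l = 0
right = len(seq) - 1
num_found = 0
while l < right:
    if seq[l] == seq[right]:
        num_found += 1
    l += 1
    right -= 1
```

Let's trace through this code step by step.

Initialize: seq = [1, 2, 4, 6, 9, 12, 12, 20]
Initialize: l = 0
Initialize: right = 7
Initialize: num_found = 0
Entering loop: while l < right:
After iteration 1: l = 1, right = 6, num_found = 0
After iteration 2: l = 2, right = 5, num_found = 0
After iteration 3: l = 3, right = 4, num_found = 0
After iteration 4: l = 4, right = 3, num_found = 0
Loop ends.

Final answer: 0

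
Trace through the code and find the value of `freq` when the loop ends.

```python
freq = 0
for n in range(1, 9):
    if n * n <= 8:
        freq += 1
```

Let's trace through this code step by step.

Initialize: freq = 0
Entering loop: for n in range(1, 9):
After iteration 1: n = 1, freq = 1
After iteration 2: n = 2, freq = 2
After iteration 3: n = 3, freq = 2
After iteration 4: n = 4, freq = 2
After iteration 5: n = 5, freq = 2
After iteration 6: n = 6, freq = 2
After iteration 7: n = 7, freq = 2
After iteration 8: n = 8, freq = 2
Loop ends.

Final answer: 2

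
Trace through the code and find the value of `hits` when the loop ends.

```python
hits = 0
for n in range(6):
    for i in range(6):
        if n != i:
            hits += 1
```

Let's trace through this code step by step.

Initialize: hits = 0
Entering loop: for n in range(6):
After iteration 1: n = 0, hits = 5
After iteration 2: n = 1, hits = 10
After iteration 3: n = 2, hits = 15
After iteration 4: n = 3, hits = 20
After iteration 5: n = 4, hits = 25
After iteration 6: n = 5, hits = 30
Loop ends.

Final answer: 30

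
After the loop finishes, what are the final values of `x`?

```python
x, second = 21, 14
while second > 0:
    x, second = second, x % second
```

Let's trace through this code step by step.

Initialize: x = 21
Initialize: second = 14
Entering loop: while second > 0:
After iteration 1: x = 14, second = 7
After iteration 2: x = 7, second = 0
Loop ends.

Final answer: 7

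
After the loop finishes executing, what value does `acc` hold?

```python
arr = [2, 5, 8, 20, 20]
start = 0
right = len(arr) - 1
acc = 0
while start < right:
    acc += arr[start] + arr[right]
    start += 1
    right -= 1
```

Let's trace through this code step by step.

Initialize: arr = [2, 5, 8, 20, 20]
Initialize: start = 0
Initialize: right = 4
Initialize: acc = 0
Entering loop: while start < right:
After iteration 1: start = 1, right = 3, acc = 22
After iteration 2: start = 2, right = 2, acc = 47
Loop ends.

Final answer: 47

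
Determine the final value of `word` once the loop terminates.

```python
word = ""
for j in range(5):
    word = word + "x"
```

Let's trace through this code step by step.

Initialize: word = ''
Entering loop: for j in range(5):
After iteration 1: j = 0, word = 'x'
After iteration 2: j = 1, word = 'xx'
After iteration 3: j = 2, word = 'xxx'
After iteration 4: j = 3, word = 'xxxx'
After iteration 5: j = 4, word = 'xxxxx'
Loop ends.

Final answer: 'xxxxx'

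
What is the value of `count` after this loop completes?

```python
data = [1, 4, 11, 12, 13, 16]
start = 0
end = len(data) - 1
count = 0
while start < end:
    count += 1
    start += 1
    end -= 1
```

Let's trace through this code step by step.

Initialize: data = [1, 4, 11, 12, 13, 16]
Initialize: start = 0
Initialize: end = 5
Initialize: count = 0
Entering loop: while start < end:
After iteration 1: start = 1, end = 4, count = 1
After iteration 2: start = 2, end = 3, count = 2
After iteration 3: start = 3, end = 2, count = 3
Loop ends.

Final answer: 3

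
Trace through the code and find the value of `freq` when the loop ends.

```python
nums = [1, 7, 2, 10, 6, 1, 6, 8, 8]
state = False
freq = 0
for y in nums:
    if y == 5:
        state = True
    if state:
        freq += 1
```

Let's trace through this code step by step.

Initialize: nums = [1, 7, 2, 10, 6, 1, 6, 8, 8]
Initialize: state = False
Initialize: freq = 0
Entering loop: for y in nums:
After iteration 1: y = 1, freq = 0
After iteration 2: y = 7, freq = 0
After iteration 3: y = 2, freq = 0
After iteration 4: y = 10, freq = 0
After iteration 5: y = 6, freq = 0
After iteration 6: y = 1, freq = 0
After iteration 7: y = 6, freq = 0
After iteration 8: y = 8, freq = 0
After iteration 9: y = 8, freq = 0
Loop ends.

Final answer: 0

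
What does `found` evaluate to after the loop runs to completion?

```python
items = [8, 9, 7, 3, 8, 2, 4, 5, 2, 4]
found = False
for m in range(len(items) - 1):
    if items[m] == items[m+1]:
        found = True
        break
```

Let's trace through this code step by step.

Initialize: items = [8, 9, 7, 3, 8, 2, 4, 5, 2, 4]
Initialize: found = False
Entering loop: for m in range(len(items) - 1):
After iteration 1: m = 0, found = False
After iteration 2: m = 1, found = False
After iteration 3: m = 2, found = False
After iteration 4: m = 3, found = False
After iteration 5: m = 4, found = False
After iteration 6: m = 5, found = False
After iteration 7: m = 6, found = False
After iteration 8: m = 7, found = False
After iteration 9: m = 8, found = False
Loop ends.

Final answer: False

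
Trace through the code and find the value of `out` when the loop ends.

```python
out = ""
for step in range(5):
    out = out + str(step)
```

Let's trace through this code step by step.

Initialize: out = ''
Entering loop: for step in range(5):
After iteration 1: step = 0, out = '0'
After iteration 2: step = 1, out = '01'
After iteration 3: step = 2, out = '012'
After iteration 4: step = 3, out = '0123'
After iteration 5: step = 4, out = '01234'
Loop ends.

Final answer: '01234'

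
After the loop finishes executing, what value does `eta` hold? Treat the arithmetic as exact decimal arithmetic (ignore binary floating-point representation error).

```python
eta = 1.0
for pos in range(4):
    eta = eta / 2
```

Let's trace through this code step by step.

Initialize: eta = 1.0
Entering loop: for pos in range(4):
After iteration 1: pos = 0, eta = 0.5
After iteration 2: pos = 1, eta = 0.25
After iteration 3: pos = 2, eta = 0.125
After iteration 4: pos = 3, eta = 0.0625
Loop ends.

Final answer: 0.0625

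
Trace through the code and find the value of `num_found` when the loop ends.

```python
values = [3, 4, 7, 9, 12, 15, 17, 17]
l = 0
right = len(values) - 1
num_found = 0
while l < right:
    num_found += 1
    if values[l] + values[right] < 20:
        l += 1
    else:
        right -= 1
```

Let's trace through this code step by step.

Initialize: values = [3, 4, 7, 9, 12, 15, 17, 17]
Initialize: l = 0
Initialize: right = 7
Initialize: num_found = 0
Entering loop: while l < right:
After iteration 1: l = 0, right = 6, num_found = 1
After iteration 2: l = 0, right = 5, num_found = 2
After iteration 3: l = 1, right = 5, num_found = 3
After iteration 4: l = 2, right = 5, num_found = 4
After iteration 5: l = 2, right = 4, num_found = 5
After iteration 6: l = 3, right = 4, num_found = 6
After iteration 7: l = 3, right = 3, num_found = 7
Loop ends.

Final answer: 7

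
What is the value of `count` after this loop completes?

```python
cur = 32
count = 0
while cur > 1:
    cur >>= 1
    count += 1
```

Let's trace through this code step by step.

Initialize: cur = 32
Initialize: count = 0
Entering loop: while cur > 1:
After iteration 1: cur = 16, count = 1
After iteration 2: cur = 8, count = 2
After iteration 3: cur = 4, count = 3
After iteration 4: cur = 2, count = 4
After iteration 5: cur = 1, count = 5
Loop ends.

Final answer: 5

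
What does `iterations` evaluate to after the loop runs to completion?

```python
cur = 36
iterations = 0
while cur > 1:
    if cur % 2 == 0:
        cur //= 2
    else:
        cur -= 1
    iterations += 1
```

Let's trace through this code step by step.

Initialize: cur = 36
Initialize: iterations = 0
Entering loop: while cur > 1:
After iteration 1: cur = 18, iterations = 1
After iteration 2: cur = 9, iterations = 2
After iteration 3: cur = 8, iterations = 3
After iteration 4: cur = 4, iterations = 4
After iteration 5: cur = 2, iterations = 5
After iteration 6: cur = 1, iterations = 6
Loop ends.

Final answer: 6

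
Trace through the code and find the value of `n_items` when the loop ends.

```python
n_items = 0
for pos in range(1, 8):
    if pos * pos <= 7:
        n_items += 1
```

Let's trace through this code step by step.

Initialize: n_items = 0
Entering loop: for pos in range(1, 8):
After iteration 1: pos = 1, n_items = 1
After iteration 2: pos = 2, n_items = 2
After iteration 3: pos = 3, n_items = 2
After iteration 4: pos = 4, n_items = 2
After iteration 5: pos = 5, n_items = 2
After iteration 6: pos = 6, n_items = 2
After iteration 7: pos = 7, n_items = 2
Loop ends.

Final answer: 2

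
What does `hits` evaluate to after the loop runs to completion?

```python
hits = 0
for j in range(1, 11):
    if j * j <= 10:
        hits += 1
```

Let's trace through this code step by step.

Initialize: hits = 0
Entering loop: for j in range(1, 11):
After iteration 1: j = 1, hits = 1
After iteration 2: j = 2, hits = 2
After iteration 3: j = 3, hits = 3
After iteration 4: j = 4, hits = 3
After iteration 5: j = 5, hits = 3
After iteration 6: j = 6, hits = 3
After iteration 7: j = 7, hits = 3
After iteration 8: j = 8, hits = 3
After iteration 9: j = 9, hits = 3
After iteration 10: j = 10, hits = 3
Loop ends.

Final answer: 3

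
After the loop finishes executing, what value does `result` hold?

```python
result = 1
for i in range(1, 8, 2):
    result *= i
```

Let's trace through this code step by step.

Initialize: result = 1
Entering loop: for i in range(1, 8, 2):
After iteration 1: i = 1, result = 1
After iteration 2: i = 3, result = 3
After iteration 3: i = 5, result = 15
After iteration 4: i = 7, result = 105
Loop ends.

Final answer: 105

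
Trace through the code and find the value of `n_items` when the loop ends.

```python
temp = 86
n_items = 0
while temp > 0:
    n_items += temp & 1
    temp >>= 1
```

Let's trace through this code step by step.

Initialize: temp = 86
Initialize: n_items = 0
Entering loop: while temp > 0:
After iteration 1: temp = 43, n_items = 0
After iteration 2: temp = 21, n_items = 1
After iteration 3: temp = 10, n_items = 2
After iteration 4: temp = 5, n_items = 2
After iteration 5: temp = 2, n_items = 3
After iteration 6: temp = 1, n_items = 3
After iteration 7: temp = 0, n_items = 4
Loop ends.

Final answer: 4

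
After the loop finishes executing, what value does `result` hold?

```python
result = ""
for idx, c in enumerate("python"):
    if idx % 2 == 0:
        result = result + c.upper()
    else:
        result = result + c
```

Let's trace through this code step by step.

Initialize: result = ''
Entering loop: for idx, c in enumerate("python"):
After iteration 1: idx = 0, c = 'p', result = 'P'
After iteration 2: idx = 1, c = 'y', result = 'Py'
After iteration 3: idx = 2, c = 't', result = 'PyT'
After iteration 4: idx = 3, c = 'h', result = 'PyTh'
After iteration 5: idx = 4, c = 'o', result = 'PyThO'
After iteration 6: idx = 5, c = 'n', result = 'PyThOn'
Loop ends.

Final answer: 'PyThOn'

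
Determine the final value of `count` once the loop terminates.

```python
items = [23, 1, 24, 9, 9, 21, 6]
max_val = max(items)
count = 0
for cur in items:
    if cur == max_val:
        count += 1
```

Let's trace through this code step by step.

Initialize: items = [23, 1, 24, 9, 9, 21, 6]
Initialize: max_val = 24
Initialize: count = 0
Entering loop: for cur in items:
After iteration 1: cur = 23, count = 0
After iteration 2: cur = 1, count = 0
After iteration 3: cur = 24, count = 1
After iteration 4: cur = 9, count = 1
After iteration 5: cur = 9, count = 1
After iteration 6: cur = 21, count = 1
After iteration 7: cur = 6, count = 1
Loop ends.

Final answer: 1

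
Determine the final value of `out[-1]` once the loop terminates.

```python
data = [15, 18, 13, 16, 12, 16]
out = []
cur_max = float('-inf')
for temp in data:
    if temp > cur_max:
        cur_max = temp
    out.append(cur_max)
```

Let's trace through this code step by step.

Initialize: data = [15, 18, 13, 16, 12, 16]
Initialize: out = []
Initialize: cur_max = -inf
Entering loop: for temp in data:
After iteration 1: temp = 15, out = [15], cur_max = 15
After iteration 2: temp = 18, out = [15, 18], cur_max = 18
After iteration 3: temp = 13, out = [15, 18, 18], cur_max = 18
After iteration 4: temp = 16, out = [15, 18, 18, 18], cur_max = 18
After iteration 5: temp = 12, out = [15, 18, 18, 18, 18], cur_max = 18
After iteration 6: temp = 16, out = [15, 18, 18, 18, 18, 18], cur_max = 18
Loop ends.
out[-1] = 18

Final answer: 18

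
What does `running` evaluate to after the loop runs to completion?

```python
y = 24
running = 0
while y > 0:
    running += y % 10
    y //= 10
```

Let's trace through this code step by step.

Initialize: y = 24
Initialize: running = 0
Entering loop: while y > 0:
After iteration 1: y = 2, running = 4
After iteration 2: y = 0, running = 6
Loop ends.

Final answer: 6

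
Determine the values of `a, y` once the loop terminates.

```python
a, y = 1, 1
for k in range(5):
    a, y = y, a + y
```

Let's trace through this code step by step.

Initialize: a = 1
Initialize: y = 1
Entering loop: for k in range(5):
After iteration 1: k = 0, a = 1, y = 2
After iteration 2: k = 1, a = 2, y = 3
After iteration 3: k = 2, a = 3, y = 5
After iteration 4: k = 3, a = 5, y = 8
After iteration 5: k = 4, a = 8, y = 13
Loop ends.

Final answer: 8, 13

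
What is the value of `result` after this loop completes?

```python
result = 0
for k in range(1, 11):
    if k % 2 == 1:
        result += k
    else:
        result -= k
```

Let's trace through this code step by step.

Initialize: result = 0
Entering loop: for k in range(1, 11):
After iteration 1: k = 1, result = 1
After iteration 2: k = 2, result = -1
After iteration 3: k = 3, result = 2
After iteration 4: k = 4, result = -2
After iteration 5: k = 5, result = 3
After iteration 6: k = 6, result = -3
After iteration 7: k = 7, result = 4
After iteration 8: k = 8, result = -4
After iteration 9: k = 9, result = 5
After iteration 10: k = 10, result = -5
Loop ends.

Final answer: -5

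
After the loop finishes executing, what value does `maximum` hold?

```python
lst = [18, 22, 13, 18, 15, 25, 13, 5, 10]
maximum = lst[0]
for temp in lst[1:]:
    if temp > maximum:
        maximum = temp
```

Let's trace through this code step by step.

Initialize: lst = [18, 22, 13, 18, 15, 25, 13, 5, 10]
Initialize: maximum = 18
Entering loop: for temp in lst[1:]:
After iteration 1: temp = 22, maximum = 22
After iteration 2: temp = 13, maximum = 22
After iteration 3: temp = 18, maximum = 22
After iteration 4: temp = 15, maximum = 22
After iteration 5: temp = 25, maximum = 25
After iteration 6: temp = 13, maximum = 25
After iteration 7: temp = 5, maximum = 25
After iteration 8: temp = 10, maximum = 25
Loop ends.

Final answer: 25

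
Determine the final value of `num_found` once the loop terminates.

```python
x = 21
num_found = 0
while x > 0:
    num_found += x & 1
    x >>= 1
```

Let's trace through this code step by step.

Initialize: x = 21
Initialize: num_found = 0
Entering loop: while x > 0:
After iteration 1: x = 10, num_found = 1
After iteration 2: x = 5, num_found = 1
After iteration 3: x = 2, num_found = 2
After iteration 4: x = 1, num_found = 2
After iteration 5: x = 0, num_found = 3
Loop ends.

Final answer: 3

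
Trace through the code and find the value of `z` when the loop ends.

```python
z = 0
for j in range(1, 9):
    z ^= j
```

Let's trace through this code step by step.

Initialize: z = 0
Entering loop: for j in range(1, 9):
After iteration 1: j = 1, z = 1
After iteration 2: j = 2, z = 3
After iteration 3: j = 3, z = 0
After iteration 4: j = 4, z = 4
After iteration 5: j = 5, z = 1
After iteration 6: j = 6, z = 7
After iteration 7: j = 7, z = 0
After iteration 8: j = 8, z = 8
Loop ends.

Final answer: 8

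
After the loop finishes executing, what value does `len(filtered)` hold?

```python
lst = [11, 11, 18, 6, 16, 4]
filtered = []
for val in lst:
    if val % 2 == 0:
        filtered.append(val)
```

Let's trace through this code step by step.

Initialize: lst = [11, 11, 18, 6, 16, 4]
Initialize: filtered = []
Entering loop: for val in lst:
After iteration 1: val = 11, filtered = []
After iteration 2: val = 11, filtered = []
After iteration 3: val = 18, filtered = [18]
After iteration 4: val = 6, filtered = [18, 6]
After iteration 5: val = 16, filtered = [18, 6, 16]
After iteration 6: val = 4, filtered = [18, 6, 16, 4]
Loop ends.
len(filtered) = 4

Final answer: 4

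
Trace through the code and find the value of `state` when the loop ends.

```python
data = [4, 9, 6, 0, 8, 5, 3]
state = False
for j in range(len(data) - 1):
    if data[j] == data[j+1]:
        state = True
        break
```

Let's trace through this code step by step.

Initialize: data = [4, 9, 6, 0, 8, 5, 3]
Initialize: state = False
Entering loop: for j in range(len(data) - 1):
After iteration 1: j = 0, state = False
After iteration 2: j = 1, state = False
After iteration 3: j = 2, state = False
After iteration 4: j = 3, state = False
After iteration 5: j = 4, state = False
After iteration 6: j = 5, state = False
Loop ends.

Final answer: False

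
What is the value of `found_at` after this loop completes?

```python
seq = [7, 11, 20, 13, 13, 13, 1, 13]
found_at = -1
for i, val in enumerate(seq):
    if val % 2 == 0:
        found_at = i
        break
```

Let's trace through this code step by step.

Initialize: seq = [7, 11, 20, 13, 13, 13, 1, 13]
Initialize: found_at = -1
Entering loop: for i, val in enumerate(seq):
After iteration 1: i = 0, val = 7, found_at = -1
After iteration 2: i = 1, val = 11, found_at = -1
After iteration 3: i = 2, val = 20, found_at = 2
Loop ends.

Final answer: 2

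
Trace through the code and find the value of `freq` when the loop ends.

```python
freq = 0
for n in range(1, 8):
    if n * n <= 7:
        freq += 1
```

Let's trace through this code step by step.

Initialize: freq = 0
Entering loop: for n in range(1, 8):
After iteration 1: n = 1, freq = 1
After iteration 2: n = 2, freq = 2
After iteration 3: n = 3, freq = 2
After iteration 4: n = 4, freq = 2
After iteration 5: n = 5, freq = 2
After iteration 6: n = 6, freq = 2
After iteration 7: n = 7, freq = 2
Loop ends.

Final answer: 2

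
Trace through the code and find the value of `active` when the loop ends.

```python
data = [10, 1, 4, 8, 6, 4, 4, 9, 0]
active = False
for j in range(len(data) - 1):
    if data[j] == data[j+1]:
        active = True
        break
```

Let's trace through this code step by step.

Initialize: data = [10, 1, 4, 8, 6, 4, 4, 9, 0]
Initialize: active = False
Entering loop: for j in range(len(data) - 1):
After iteration 1: j = 0, active = False
After iteration 2: j = 1, active = False
After iteration 3: j = 2, active = False
After iteration 4: j = 3, active = False
After iteration 5: j = 4, active = False
After iteration 6: j = 5, active = True
Loop ends.

Final answer: True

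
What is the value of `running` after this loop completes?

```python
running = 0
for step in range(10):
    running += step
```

Let's trace through this code step by step.

Initialize: running = 0
Entering loop: for step in range(10):
After iteration 1: step = 0, running = 0
After iteration 2: step = 1, running = 1
After iteration 3: step = 2, running = 3
After iteration 4: step = 3, running = 6
After iteration 5: step = 4, running = 10
After iteration 6: step = 5, running = 15
After iteration 7: step = 6, running = 21
After iteration 8: step = 7, running = 28
After iteration 9: step = 8, running = 36
After iteration 10: step = 9, running = 45
Loop ends.

Final answer: 45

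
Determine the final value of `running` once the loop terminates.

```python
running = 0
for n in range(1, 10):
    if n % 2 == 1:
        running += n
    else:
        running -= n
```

Let's trace through this code step by step.

Initialize: running = 0
Entering loop: for n in range(1, 10):
After iteration 1: n = 1, running = 1
After iteration 2: n = 2, running = -1
After iteration 3: n = 3, running = 2
After iteration 4: n = 4, running = -2
After iteration 5: n = 5, running = 3
After iteration 6: n = 6, running = -3
After iteration 7: n = 7, running = 4
After iteration 8: n = 8, running = -4
After iteration 9: n = 9, running = 5
Loop ends.

Final answer: 5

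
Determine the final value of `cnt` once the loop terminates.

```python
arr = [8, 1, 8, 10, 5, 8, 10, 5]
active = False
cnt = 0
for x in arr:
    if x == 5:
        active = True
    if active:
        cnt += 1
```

Let's trace through this code step by step.

Initialize: arr = [8, 1, 8, 10, 5, 8, 10, 5]
Initialize: active = False
Initialize: cnt = 0
Entering loop: for x in arr:
After iteration 1: x = 8, active = False, cnt = 0
After iteration 2: x = 1, active = False, cnt = 0
After iteration 3: x = 8, active = False, cnt = 0
After iteration 4: x = 10, active = False, cnt = 0
After iteration 5: x = 5, active = True, cnt = 1
After iteration 6: x = 8, active = True, cnt = 2
After iteration 7: x = 10, active = True, cnt = 3
After iteration 8: x = 5, active = True, cnt = 4
Loop ends.

Final answer: 4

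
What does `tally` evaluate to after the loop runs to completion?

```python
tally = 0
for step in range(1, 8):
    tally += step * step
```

Let's trace through this code step by step.

Initialize: tally = 0
Entering loop: for step in range(1, 8):
After iteration 1: step = 1, tally = 1
After iteration 2: step = 2, tally = 5
After iteration 3: step = 3, tally = 14
After iteration 4: step = 4, tally = 30
After iteration 5: step = 5, tally = 55
After iteration 6: step = 6, tally = 91
After iteration 7: step = 7, tally = 140
Loop ends.

Final answer: 140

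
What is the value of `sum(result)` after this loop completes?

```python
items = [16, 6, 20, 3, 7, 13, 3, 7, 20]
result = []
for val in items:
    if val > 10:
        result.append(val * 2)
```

Let's trace through this code step by step.

Initialize: items = [16, 6, 20, 3, 7, 13, 3, 7, 20]
Initialize: result = []
Entering loop: for val in items:
After iteration 1: val = 16, result = [32]
After iteration 2: val = 6, result = [32]
After iteration 3: val = 20, result = [32, 40]
After iteration 4: val = 3, result = [32, 40]
After iteration 5: val = 7, result = [32, 40]
After iteration 6: val = 13, result = [32, 40, 26]
After iteration 7: val = 3, result = [32, 40, 26]
After iteration 8: val = 7, result = [32, 40, 26]
After iteration 9: val = 20, result = [32, 40, 26, 40]
Loop ends.
sum(result) = 138

Final answer: 138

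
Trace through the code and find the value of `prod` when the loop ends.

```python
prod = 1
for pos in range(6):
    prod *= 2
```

Let's trace through this code step by step.

Initialize: prod = 1
Entering loop: for pos in range(6):
After iteration 1: pos = 0, prod = 2
After iteration 2: pos = 1, prod = 4
After iteration 3: pos = 2, prod = 8
After iteration 4: pos = 3, prod = 16
After iteration 5: pos = 4, prod = 32
After iteration 6: pos = 5, prod = 64
Loop ends.

Final answer: 64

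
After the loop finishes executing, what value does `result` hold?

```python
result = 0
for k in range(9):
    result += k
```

Let's trace through this code step by step.

Initialize: result = 0
Entering loop: for k in range(9):
After iteration 1: k = 0, result = 0
After iteration 2: k = 1, result = 1
After iteration 3: k = 2, result = 3
After iteration 4: k = 3, result = 6
After iteration 5: k = 4, result = 10
After iteration 6: k = 5, result = 15
After iteration 7: k = 6, result = 21
After iteration 8: k = 7, result = 28
After iteration 9: k = 8, result = 36
Loop ends.

Final answer: 36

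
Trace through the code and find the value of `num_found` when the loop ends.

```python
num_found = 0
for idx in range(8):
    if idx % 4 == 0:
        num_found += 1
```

Let's trace through this code step by step.

Initialize: num_found = 0
Entering loop: for idx in range(8):
After iteration 1: idx = 0, num_found = 1
After iteration 2: idx = 1, num_found = 1
After iteration 3: idx = 2, num_found = 1
After iteration 4: idx = 3, num_found = 1
After iteration 5: idx = 4, num_found = 2
After iteration 6: idx = 5, num_found = 2
After iteration 7: idx = 6, num_found = 2
After iteration 8: idx = 7, num_found = 2
Loop ends.

Final answer: 2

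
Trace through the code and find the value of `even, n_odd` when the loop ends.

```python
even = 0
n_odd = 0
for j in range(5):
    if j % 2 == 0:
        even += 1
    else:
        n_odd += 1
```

Let's trace through this code step by step.

Initialize: even = 0
Initialize: n_odd = 0
Entering loop: for j in range(5):
After iteration 1: j = 0, even = 1, n_odd = 0
After iteration 2: j = 1, even = 1, n_odd = 1
After iteration 3: j = 2, even = 2, n_odd = 1
After iteration 4: j = 3, even = 2, n_odd = 2
After iteration 5: j = 4, even = 3, n_odd = 2
Loop ends.

Final answer: 3, 2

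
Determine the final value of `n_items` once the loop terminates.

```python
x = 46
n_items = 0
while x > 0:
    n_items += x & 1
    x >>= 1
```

Let's trace through this code step by step.

Initialize: x = 46
Initialize: n_items = 0
Entering loop: while x > 0:
After iteration 1: x = 23, n_items = 0
After iteration 2: x = 11, n_items = 1
After iteration 3: x = 5, n_items = 2
After iteration 4: x = 2, n_items = 3
After iteration 5: x = 1, n_items = 3
After iteration 6: x = 0, n_items = 4
Loop ends.

Final answer: 4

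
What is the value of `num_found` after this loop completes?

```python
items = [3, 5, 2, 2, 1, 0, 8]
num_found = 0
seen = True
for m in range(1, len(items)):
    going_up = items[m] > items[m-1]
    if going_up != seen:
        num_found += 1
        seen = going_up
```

Let's trace through this code step by step.

Initialize: items = [3, 5, 2, 2, 1, 0, 8]
Initialize: num_found = 0
Initialize: seen = True
Entering loop: for m in range(1, len(items)):
After iteration 1: m = 1, num_found = 0, seen = True, going_up = True
After iteration 2: m = 2, num_found = 1, seen = False, going_up = False
After iteration 3: m = 3, num_found = 1, seen = False, going_up = False
After iteration 4: m = 4, num_found = 1, seen = False, going_up = False
After iteration 5: m = 5, num_found = 1, seen = False, going_up = False
After iteration 6: m = 6, num_found = 2, seen = True, going_up = True
Loop ends.

Final answer: 2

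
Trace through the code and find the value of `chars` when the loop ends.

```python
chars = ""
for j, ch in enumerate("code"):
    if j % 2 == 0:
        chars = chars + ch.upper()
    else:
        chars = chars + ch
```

Let's trace through this code step by step.

Initialize: chars = ''
Entering loop: for j, ch in enumerate("code"):
After iteration 1: j = 0, ch = 'c', chars = 'C'
After iteration 2: j = 1, ch = 'o', chars = 'Co'
After iteration 3: j = 2, ch = 'd', chars = 'CoD'
After iteration 4: j = 3, ch = 'e', chars = 'CoDe'
Loop ends.

Final answer: 'CoDe'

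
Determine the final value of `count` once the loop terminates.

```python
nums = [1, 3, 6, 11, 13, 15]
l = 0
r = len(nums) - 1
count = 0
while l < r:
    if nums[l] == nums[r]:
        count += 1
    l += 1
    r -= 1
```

Let's trace through this code step by step.

Initialize: nums = [1, 3, 6, 11, 13, 15]
Initialize: l = 0
Initialize: r = 5
Initialize: count = 0
Entering loop: while l < r:
After iteration 1: l = 1, r = 4, count = 0
After iteration 2: l = 2, r = 3, count = 0
After iteration 3: l = 3, r = 2, count = 0
Loop ends.

Final answer: 0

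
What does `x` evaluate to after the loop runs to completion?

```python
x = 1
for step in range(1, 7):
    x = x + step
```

Let's trace through this code step by step.

Initialize: x = 1
Entering loop: for step in range(1, 7):
After iteration 1: step = 1, x = 2
After iteration 2: step = 2, x = 4
After iteration 3: step = 3, x = 7
After iteration 4: step = 4, x = 11
After iteration 5: step = 5, x = 16
After iteration 6: step = 6, x = 22
Loop ends.

Final answer: 22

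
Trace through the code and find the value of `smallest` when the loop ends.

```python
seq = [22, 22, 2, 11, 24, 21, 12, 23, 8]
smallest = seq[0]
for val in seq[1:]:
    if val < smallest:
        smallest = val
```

Let's trace through this code step by step.

Initialize: seq = [22, 22, 2, 11, 24, 21, 12, 23, 8]
Initialize: smallest = 22
Entering loop: for val in seq[1:]:
After iteration 1: val = 22, smallest = 22
After iteration 2: val = 2, smallest = 2
After iteration 3: val = 11, smallest = 2
After iteration 4: val = 24, smallest = 2
After iteration 5: val = 21, smallest = 2
After iteration 6: val = 12, smallest = 2
After iteration 7: val = 23, smallest = 2
After iteration 8: val = 8, smallest = 2
Loop ends.

Final answer: 2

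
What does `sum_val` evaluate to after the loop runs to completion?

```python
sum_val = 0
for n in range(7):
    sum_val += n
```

Let's trace through this code step by step.

Initialize: sum_val = 0
Entering loop: for n in range(7):
After iteration 1: n = 0, sum_val = 0
After iteration 2: n = 1, sum_val = 1
After iteration 3: n = 2, sum_val = 3
After iteration 4: n = 3, sum_val = 6
After iteration 5: n = 4, sum_val = 10
After iteration 6: n = 5, sum_val = 15
After iteration 7: n = 6, sum_val = 21
Loop ends.

Final answer: 21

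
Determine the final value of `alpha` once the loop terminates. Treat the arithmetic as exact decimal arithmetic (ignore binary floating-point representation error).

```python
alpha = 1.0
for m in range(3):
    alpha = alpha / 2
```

Let's trace through this code step by step.

Initialize: alpha = 1.0
Entering loop: for m in range(3):
After iteration 1: m = 0, alpha = 0.5
After iteration 2: m = 1, alpha = 0.25
After iteration 3: m = 2, alpha = 0.125
Loop ends.

Final answer: 0.125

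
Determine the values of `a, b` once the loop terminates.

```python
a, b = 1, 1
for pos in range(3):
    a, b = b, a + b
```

Let's trace through this code step by step.

Initialize: a = 1
Initialize: b = 1
Entering loop: for pos in range(3):
After iteration 1: pos = 0, a = 1, b = 2
After iteration 2: pos = 1, a = 2, b = 3
After iteration 3: pos = 2, a = 3, b = 5
Loop ends.

Final answer: 3, 5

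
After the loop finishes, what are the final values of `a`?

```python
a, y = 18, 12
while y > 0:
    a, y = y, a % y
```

Let's trace through this code step by step.

Initialize: a = 18
Initialize: y = 12
Entering loop: while y > 0:
After iteration 1: a = 12, y = 6
After iteration 2: a = 6, y = 0
Loop ends.

Final answer: 6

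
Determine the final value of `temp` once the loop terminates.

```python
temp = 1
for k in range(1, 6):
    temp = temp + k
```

Let's trace through this code step by step.

Initialize: temp = 1
Entering loop: for k in range(1, 6):
After iteration 1: k = 1, temp = 2
After iteration 2: k = 2, temp = 4
After iteration 3: k = 3, temp = 7
After iteration 4: k = 4, temp = 11
After iteration 5: k = 5, temp = 16
Loop ends.

Final answer: 16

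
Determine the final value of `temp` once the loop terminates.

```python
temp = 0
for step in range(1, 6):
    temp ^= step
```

Let's trace through this code step by step.

Initialize: temp = 0
Entering loop: for step in range(1, 6):
After iteration 1: step = 1, temp = 1
After iteration 2: step = 2, temp = 3
After iteration 3: step = 3, temp = 0
After iteration 4: step = 4, temp = 4
After iteration 5: step = 5, temp = 1
Loop ends.

Final answer: 1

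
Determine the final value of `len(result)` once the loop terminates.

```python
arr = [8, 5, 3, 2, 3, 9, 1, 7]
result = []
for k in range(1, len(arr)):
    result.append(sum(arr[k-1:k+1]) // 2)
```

Let's trace through this code step by step.

Initialize: arr = [8, 5, 3, 2, 3, 9, 1, 7]
Initialize: result = []
Entering loop: for k in range(1, len(arr)):
After iteration 1: k = 1, result = [6]
After iteration 2: k = 2, result = [6, 4]
After iteration 3: k = 3, result = [6, 4, 2]
After iteration 4: k = 4, result = [6, 4, 2, 2]
After iteration 5: k = 5, result = [6, 4, 2, 2, 6]
After iteration 6: k = 6, result = [6, 4, 2, 2, 6, 5]
After iteration 7: k = 7, result = [6, 4, 2, 2, 6, 5, 4]
Loop ends.
len(result) = 7

Final answer: 7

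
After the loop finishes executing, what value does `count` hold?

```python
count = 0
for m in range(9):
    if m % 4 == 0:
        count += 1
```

Let's trace through this code step by step.

Initialize: count = 0
Entering loop: for m in range(9):
After iteration 1: m = 0, count = 1
After iteration 2: m = 1, count = 1
After iteration 3: m = 2, count = 1
After iteration 4: m = 3, count = 1
After iteration 5: m = 4, count = 2
After iteration 6: m = 5, count = 2
After iteration 7: m = 6, count = 2
After iteration 8: m = 7, count = 2
After iteration 9: m = 8, count = 3
Loop ends.

Final answer: 3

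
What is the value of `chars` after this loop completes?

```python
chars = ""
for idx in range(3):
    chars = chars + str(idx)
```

Let's trace through this code step by step.

Initialize: chars = ''
Entering loop: for idx in range(3):
After iteration 1: idx = 0, chars = '0'
After iteration 2: idx = 1, chars = '01'
After iteration 3: idx = 2, chars = '012'
Loop ends.

Final answer: '012'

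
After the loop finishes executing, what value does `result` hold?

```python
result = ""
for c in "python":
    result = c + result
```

Let's trace through this code step by step.

Initialize: result = ''
Entering loop: for c in "python":
After iteration 1: c = 'p', result = 'p'
After iteration 2: c = 'y', result = 'yp'
After iteration 3: c = 't', result = 'typ'
After iteration 4: c = 'h', result = 'htyp'
After iteration 5: c = 'o', result = 'ohtyp'
After iteration 6: c = 'n', result = 'nohtyp'
Loop ends.

Final answer: 'nohtyp'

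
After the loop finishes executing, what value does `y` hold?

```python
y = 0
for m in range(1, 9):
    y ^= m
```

Let's trace through this code step by step.

Initialize: y = 0
Entering loop: for m in range(1, 9):
After iteration 1: m = 1, y = 1
After iteration 2: m = 2, y = 3
After iteration 3: m = 3, y = 0
After iteration 4: m = 4, y = 4
After iteration 5: m = 5, y = 1
After iteration 6: m = 6, y = 7
After iteration 7: m = 7, y = 0
After iteration 8: m = 8, y = 8
Loop ends.

Final answer: 8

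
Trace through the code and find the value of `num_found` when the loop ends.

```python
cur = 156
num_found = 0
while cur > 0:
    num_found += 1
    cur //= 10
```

Let's trace through this code step by step.

Initialize: cur = 156
Initialize: num_found = 0
Entering loop: while cur > 0:
After iteration 1: cur = 15, num_found = 1
After iteration 2: cur = 1, num_found = 2
After iteration 3: cur = 0, num_found = 3
Loop ends.

Final answer: 3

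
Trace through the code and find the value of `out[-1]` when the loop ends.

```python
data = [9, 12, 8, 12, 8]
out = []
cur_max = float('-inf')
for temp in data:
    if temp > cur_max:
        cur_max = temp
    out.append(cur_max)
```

Let's trace through this code step by step.

Initialize: data = [9, 12, 8, 12, 8]
Initialize: out = []
Initialize: cur_max = -inf
Entering loop: for temp in data:
After iteration 1: temp = 9, out = [9], cur_max = 9
After iteration 2: temp = 12, out = [9, 12], cur_max = 12
After iteration 3: temp = 8, out = [9, 12, 12], cur_max = 12
After iteration 4: temp = 12, out = [9, 12, 12, 12], cur_max = 12
After iteration 5: temp = 8, out = [9, 12, 12, 12, 12], cur_max = 12
Loop ends.
out[-1] = 12

Final answer: 12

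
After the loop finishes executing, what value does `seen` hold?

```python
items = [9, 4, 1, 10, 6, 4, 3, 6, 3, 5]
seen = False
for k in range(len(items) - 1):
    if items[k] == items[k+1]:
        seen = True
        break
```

Let's trace through this code step by step.

Initialize: items = [9, 4, 1, 10, 6, 4, 3, 6, 3, 5]
Initialize: seen = False
Entering loop: for k in range(len(items) - 1):
After iteration 1: k = 0, seen = False
After iteration 2: k = 1, seen = False
After iteration 3: k = 2, seen = False
After iteration 4: k = 3, seen = False
After iteration 5: k = 4, seen = False
After iteration 6: k = 5, seen = False
After iteration 7: k = 6, seen = False
After iteration 8: k = 7, seen = False
After iteration 9: k = 8, seen = False
Loop ends.

Final answer: False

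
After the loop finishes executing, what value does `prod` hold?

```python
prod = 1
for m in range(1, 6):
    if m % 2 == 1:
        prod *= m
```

Let's trace through this code step by step.

Initialize: prod = 1
Entering loop: for m in range(1, 6):
After iteration 1: m = 1, prod = 1
After iteration 2: m = 2, prod = 1
After iteration 3: m = 3, prod = 3
After iteration 4: m = 4, prod = 3
After iteration 5: m = 5, prod = 15
Loop ends.

Final answer: 15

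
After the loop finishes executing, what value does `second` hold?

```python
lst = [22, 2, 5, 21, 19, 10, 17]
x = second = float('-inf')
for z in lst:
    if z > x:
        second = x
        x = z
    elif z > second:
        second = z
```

Let's trace through this code step by step.

Initialize: lst = [22, 2, 5, 21, 19, 10, 17]
Initialize: x = -inf
Initialize: second = -inf
Entering loop: for z in lst:
After iteration 1: z = 22, x = 22, second = -inf
After iteration 2: z = 2, x = 22, second = 2
After iteration 3: z = 5, x = 22, second = 5
After iteration 4: z = 21, x = 22, second = 21
After iteration 5: z = 19, x = 22, second = 21
After iteration 6: z = 10, x = 22, second = 21
After iteration 7: z = 17, x = 22, second = 21
Loop ends.

Final answer: 21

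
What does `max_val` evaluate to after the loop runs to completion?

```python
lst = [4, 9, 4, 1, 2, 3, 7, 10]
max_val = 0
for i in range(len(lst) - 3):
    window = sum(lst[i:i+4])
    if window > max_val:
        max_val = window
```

Let's trace through this code step by step.

Initialize: lst = [4, 9, 4, 1, 2, 3, 7, 10]
Initialize: max_val = 0
Entering loop: for i in range(len(lst) - 3):
After iteration 1: i = 0, max_val = 18, window = 18
After iteration 2: i = 1, max_val = 18, window = 16
After iteration 3: i = 2, max_val = 18, window = 10
After iteration 4: i = 3, max_val = 18, window = 13
After iteration 5: i = 4, max_val = 22, window = 22
Loop ends.

Final answer: 22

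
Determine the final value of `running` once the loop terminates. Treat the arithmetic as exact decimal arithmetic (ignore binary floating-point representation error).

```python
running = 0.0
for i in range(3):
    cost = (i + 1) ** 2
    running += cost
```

Let's trace through this code step by step.

Initialize: running = 0.0
Entering loop: for i in range(3):
After iteration 1: i = 0, running = 1.0, cost = 1
After iteration 2: i = 1, running = 5.0, cost = 4
After iteration 3: i = 2, running = 14.0, cost = 9
Loop ends.

Final answer: 14.0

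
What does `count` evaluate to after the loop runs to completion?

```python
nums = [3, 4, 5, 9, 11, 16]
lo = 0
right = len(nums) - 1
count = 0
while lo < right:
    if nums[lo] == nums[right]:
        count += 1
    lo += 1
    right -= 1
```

Let's trace through this code step by step.

Initialize: nums = [3, 4, 5, 9, 11, 16]
Initialize: lo = 0
Initialize: right = 5
Initialize: count = 0
Entering loop: while lo < right:
After iteration 1: lo = 1, right = 4, count = 0
After iteration 2: lo = 2, right = 3, count = 0
After iteration 3: lo = 3, right = 2, count = 0
Loop ends.

Final answer: 0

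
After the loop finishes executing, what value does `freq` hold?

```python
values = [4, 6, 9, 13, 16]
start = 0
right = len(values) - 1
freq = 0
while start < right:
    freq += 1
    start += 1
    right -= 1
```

Let's trace through this code step by step.

Initialize: values = [4, 6, 9, 13, 16]
Initialize: start = 0
Initialize: right = 4
Initialize: freq = 0
Entering loop: while start < right:
After iteration 1: start = 1, right = 3, freq = 1
After iteration 2: start = 2, right = 2, freq = 2
Loop ends.

Final answer: 2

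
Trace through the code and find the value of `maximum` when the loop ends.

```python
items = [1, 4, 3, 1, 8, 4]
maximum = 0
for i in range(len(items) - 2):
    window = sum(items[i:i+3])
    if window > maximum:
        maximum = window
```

Let's trace through this code step by step.

Initialize: items = [1, 4, 3, 1, 8, 4]
Initialize: maximum = 0
Entering loop: for i in range(len(items) - 2):
After iteration 1: i = 0, maximum = 8, window = 8
After iteration 2: i = 1, maximum = 8, window = 8
After iteration 3: i = 2, maximum = 12, window = 12
After iteration 4: i = 3, maximum = 13, window = 13
Loop ends.

Final answer: 13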